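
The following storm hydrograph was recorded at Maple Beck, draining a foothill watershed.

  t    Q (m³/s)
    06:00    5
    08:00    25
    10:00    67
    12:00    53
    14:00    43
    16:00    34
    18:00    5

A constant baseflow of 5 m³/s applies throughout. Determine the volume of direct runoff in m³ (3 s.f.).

V ≈ 1.42 × 10^6 m³

Direct-runoff ordinates (Q − Q_b): 0.0, 20.0, 62.0, 48.0, 38.0, 29.0, 0.0 m³/s.
ΣQ_DR = 197.0 m³/s.
With Δt = 2 h = 7200 s, V = ΣQ_DR · Δt = 197.0 × 7200 = 1.42 × 10^6 m³.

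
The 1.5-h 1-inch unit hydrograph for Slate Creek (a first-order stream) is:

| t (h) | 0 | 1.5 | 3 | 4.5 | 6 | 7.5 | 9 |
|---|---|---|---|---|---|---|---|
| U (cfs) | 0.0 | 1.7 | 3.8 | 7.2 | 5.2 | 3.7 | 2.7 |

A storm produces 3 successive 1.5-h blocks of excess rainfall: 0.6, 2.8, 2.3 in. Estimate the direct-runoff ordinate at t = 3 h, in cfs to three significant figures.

Q ≈ 7.04 cfs

By discrete convolution, Q_j = Σ (P_i / 1 in) · U_{j−i}.
At t = 3 h (j=2): Q = (0.6/1)·3.8 + (2.8/1)·1.7 + (2.3/1)·0.0 = 7.04 cfs.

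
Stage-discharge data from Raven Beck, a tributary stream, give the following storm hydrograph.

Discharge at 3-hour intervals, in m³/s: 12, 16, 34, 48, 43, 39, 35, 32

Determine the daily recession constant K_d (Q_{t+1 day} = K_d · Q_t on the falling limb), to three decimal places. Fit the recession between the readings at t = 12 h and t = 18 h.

K_d ≈ 0.439

Between t = 12 h and t = 18 h the flow falls from 43 to 35 m³/s over 2×3 h = 6 h.
Per-interval ratio K = (35/43)^(1/2) = 0.9022; K_d = K^(24/3) = 0.439.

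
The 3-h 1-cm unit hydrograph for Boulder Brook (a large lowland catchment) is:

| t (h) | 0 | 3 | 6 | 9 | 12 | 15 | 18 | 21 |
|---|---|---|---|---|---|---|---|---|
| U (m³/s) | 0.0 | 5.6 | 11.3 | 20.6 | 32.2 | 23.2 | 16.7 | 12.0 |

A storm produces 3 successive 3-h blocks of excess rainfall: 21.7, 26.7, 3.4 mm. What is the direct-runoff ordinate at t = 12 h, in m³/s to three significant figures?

By discrete convolution, Q_j = Σ (P_i / 10 mm) · U_{j−i}.
At t = 12 h (j=4): Q = (21.7/10)·32.2 + (26.7/10)·20.6 + (3.4/10)·11.3 = 129 m³/s.

Q ≈ 129 m³/s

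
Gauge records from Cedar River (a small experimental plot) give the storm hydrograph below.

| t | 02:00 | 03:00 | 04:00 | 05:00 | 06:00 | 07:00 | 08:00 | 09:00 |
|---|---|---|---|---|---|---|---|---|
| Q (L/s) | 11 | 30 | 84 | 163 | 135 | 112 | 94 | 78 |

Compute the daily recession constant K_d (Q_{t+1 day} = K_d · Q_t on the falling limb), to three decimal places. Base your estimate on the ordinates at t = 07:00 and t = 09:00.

Between t = 07:00 and t = 09:00 the flow falls from 112 to 78 L/s over 2×1 h = 2 h.
Per-interval ratio K = (78/112)^(1/2) = 0.8345; K_d = K^(24/1) = 0.013.

K_d ≈ 0.013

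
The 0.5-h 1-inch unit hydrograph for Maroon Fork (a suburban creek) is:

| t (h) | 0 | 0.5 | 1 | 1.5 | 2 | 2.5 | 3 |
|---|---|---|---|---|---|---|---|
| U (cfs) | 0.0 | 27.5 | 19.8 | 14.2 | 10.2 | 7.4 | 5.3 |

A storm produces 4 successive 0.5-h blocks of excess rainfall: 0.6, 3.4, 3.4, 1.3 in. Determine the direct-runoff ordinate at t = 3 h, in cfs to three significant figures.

By discrete convolution, Q_j = Σ (P_i / 1 in) · U_{j−i}.
At t = 3 h (j=6): Q = (0.6/1)·5.3 + (3.4/1)·7.4 + (3.4/1)·10.2 + (1.3/1)·14.2 = 81.5 cfs.

Q ≈ 81.5 cfs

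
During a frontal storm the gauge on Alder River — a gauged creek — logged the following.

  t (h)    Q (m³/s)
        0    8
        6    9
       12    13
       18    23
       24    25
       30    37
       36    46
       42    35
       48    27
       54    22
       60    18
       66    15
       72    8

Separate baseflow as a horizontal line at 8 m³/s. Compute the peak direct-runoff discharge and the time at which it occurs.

Q_p = 38.0 m³/s at t = 36 h

Subtracting baseflow gives direct-runoff ordinates: 0.0, 1.0, 5.0, 15.0, 17.0, 29.0, 38.0, 27.0, 19.0, 14.0, 10.0, 7.0, 0.0 m³/s.
The maximum is 38.0 m³/s, occurring at the reading for t = 36 h.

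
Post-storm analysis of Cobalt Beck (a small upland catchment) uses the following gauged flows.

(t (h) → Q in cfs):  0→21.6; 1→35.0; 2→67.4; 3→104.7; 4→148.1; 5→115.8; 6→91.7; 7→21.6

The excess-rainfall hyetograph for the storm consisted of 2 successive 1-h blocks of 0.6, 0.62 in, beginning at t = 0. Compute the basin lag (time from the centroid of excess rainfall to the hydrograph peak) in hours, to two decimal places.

t_L ≈ 2.99 h

Centroid of excess rainfall: t_c = Σ P_i·t̄_i / ΣP_i = 1.0082 h (block centres at 0.5, 1.5 h).
Hydrograph peak occurs at t = 4 h, so basin lag t_L = 4 − 1.0082 = 2.99 h.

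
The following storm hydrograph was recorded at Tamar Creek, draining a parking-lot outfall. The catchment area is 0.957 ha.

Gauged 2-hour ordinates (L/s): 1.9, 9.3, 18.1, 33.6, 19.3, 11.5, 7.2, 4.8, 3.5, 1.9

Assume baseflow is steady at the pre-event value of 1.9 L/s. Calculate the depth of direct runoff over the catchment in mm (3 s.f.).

d ≈ 69.3 mm

Direct runoff: 0.0, 7.4, 16.2, 31.7, 17.4, 9.6, 5.3, 2.9, 1.6, 0.0 L/s; ΣQ_DR = 92.10 L/s.
V = ΣQ_DR · Δt = 92.10 × 7200 s = 6.631 × 10^5 L.
Over A = 0.957 ha, depth = V / A = 69.3 mm.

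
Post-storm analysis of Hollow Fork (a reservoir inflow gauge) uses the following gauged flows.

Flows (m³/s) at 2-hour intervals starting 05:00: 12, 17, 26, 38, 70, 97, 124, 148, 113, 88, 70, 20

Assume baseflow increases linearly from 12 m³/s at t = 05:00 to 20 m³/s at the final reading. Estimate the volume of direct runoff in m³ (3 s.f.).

V ≈ 4.54 × 10^6 m³

Direct-runoff ordinates (Q − Q_b): 0.00, 4.27, 12.55, 23.82, 55.09, 81.36, 107.64, 130.91, 95.18, 69.45, 50.73, 0.00 m³/s.
ΣQ_DR = 631.0 m³/s.
With Δt = 2 h = 7200 s, V = ΣQ_DR · Δt = 631.0 × 7200 = 4.54 × 10^6 m³.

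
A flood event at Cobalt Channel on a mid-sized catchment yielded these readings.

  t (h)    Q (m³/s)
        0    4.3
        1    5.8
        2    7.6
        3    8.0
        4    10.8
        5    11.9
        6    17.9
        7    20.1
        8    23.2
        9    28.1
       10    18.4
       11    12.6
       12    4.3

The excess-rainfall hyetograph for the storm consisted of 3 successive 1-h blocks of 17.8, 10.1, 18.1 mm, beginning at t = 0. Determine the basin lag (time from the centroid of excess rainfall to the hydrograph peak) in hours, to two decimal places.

t_L ≈ 7.49 h

Centroid of excess rainfall: t_c = Σ P_i·t̄_i / ΣP_i = 1.5065 h (block centres at 0.5, 1.5, 2.5 h).
Hydrograph peak occurs at t = 9 h, so basin lag t_L = 9 − 1.5065 = 7.49 h.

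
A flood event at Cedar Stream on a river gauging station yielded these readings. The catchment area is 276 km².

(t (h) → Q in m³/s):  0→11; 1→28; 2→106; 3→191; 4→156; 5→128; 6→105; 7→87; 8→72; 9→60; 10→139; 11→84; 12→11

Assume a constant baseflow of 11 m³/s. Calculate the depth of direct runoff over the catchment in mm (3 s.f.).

Direct runoff: 0.0, 17.0, 95.0, 180.0, 145.0, 117.0, 94.0, 76.0, 61.0, 49.0, 128.0, 73.0, 0.0 m³/s; ΣQ_DR = 1035 m³/s.
V = ΣQ_DR · Δt = 1035 × 3600 s = 3.726 × 10^6 m³.
Over A = 276 km², depth = V / A = 13.5 mm.

d ≈ 13.5 mm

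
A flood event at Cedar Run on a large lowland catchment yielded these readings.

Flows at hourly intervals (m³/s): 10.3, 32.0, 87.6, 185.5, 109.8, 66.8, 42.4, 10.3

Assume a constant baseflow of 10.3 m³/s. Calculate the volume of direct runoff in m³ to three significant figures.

V ≈ 1.66 × 10^6 m³

Direct-runoff ordinates (Q − Q_b): 0.0, 21.7, 77.3, 175.2, 99.5, 56.5, 32.1, 0.0 m³/s.
ΣQ_DR = 462.3 m³/s.
With Δt = 1 h = 3600 s, V = ΣQ_DR · Δt = 462.3 × 3600 = 1.66 × 10^6 m³.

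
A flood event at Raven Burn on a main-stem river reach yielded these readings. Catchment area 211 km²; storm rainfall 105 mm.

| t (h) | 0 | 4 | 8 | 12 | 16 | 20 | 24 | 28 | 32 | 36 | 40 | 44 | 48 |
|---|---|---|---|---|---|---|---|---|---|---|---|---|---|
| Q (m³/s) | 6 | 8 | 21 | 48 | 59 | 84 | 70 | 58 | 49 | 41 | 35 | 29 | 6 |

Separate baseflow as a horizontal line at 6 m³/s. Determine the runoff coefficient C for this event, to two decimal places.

ΣQ_DR = 436.0 m³/s; V = ΣQ_DR·Δt = 6.278 × 10^6 m³.
Runoff depth d = V / A = 29.76 mm.
C = d / P = 29.76 / 105 = 0.28.

C ≈ 0.28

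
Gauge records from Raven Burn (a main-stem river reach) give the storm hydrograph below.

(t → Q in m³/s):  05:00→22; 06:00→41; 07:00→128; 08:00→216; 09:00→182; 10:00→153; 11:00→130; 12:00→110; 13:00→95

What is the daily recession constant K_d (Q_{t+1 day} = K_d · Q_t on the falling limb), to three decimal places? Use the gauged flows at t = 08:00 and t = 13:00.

Between t = 08:00 and t = 13:00 the flow falls from 216 to 95 m³/s over 5×1 h = 5 h.
Per-interval ratio K = (95/216)^(1/5) = 0.8485; K_d = K^(24/1) = 0.019.

K_d ≈ 0.019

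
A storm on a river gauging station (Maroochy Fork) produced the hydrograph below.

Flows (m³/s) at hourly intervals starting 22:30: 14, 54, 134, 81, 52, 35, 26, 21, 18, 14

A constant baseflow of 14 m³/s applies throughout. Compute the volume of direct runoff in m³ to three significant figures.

Direct-runoff ordinates (Q − Q_b): 0.0, 40.0, 120.0, 67.0, 38.0, 21.0, 12.0, 7.0, 4.0, 0.0 m³/s.
ΣQ_DR = 309.0 m³/s.
With Δt = 1 h = 3600 s, V = ΣQ_DR · Δt = 309.0 × 3600 = 1.11 × 10^6 m³.

V ≈ 1.11 × 10^6 m³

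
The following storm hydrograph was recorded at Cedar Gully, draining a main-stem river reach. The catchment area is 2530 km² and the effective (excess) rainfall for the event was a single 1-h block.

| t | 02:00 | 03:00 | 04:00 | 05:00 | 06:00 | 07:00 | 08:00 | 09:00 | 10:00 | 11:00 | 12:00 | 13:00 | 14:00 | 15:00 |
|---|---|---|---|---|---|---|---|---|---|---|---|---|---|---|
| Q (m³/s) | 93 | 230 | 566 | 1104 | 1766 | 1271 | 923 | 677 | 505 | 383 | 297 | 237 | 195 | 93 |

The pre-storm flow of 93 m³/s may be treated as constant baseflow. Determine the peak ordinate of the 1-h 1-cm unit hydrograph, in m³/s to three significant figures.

Direct runoff: 0.0, 137.0, 473.0, 1011.0, 1673.0, 1178.0, 830.0, 584.0, 412.0, 290.0, 204.0, 144.0, 102.0, 0.0 m³/s; ΣQ_DR = 7038 m³/s, peak = 1673.0 m³/s.
Runoff depth d = ΣQ_DR·Δt / A = 7038 × 3600 / (2530 km²) = 10.01 mm.
The 1-cm UH is the DRH scaled by (10 mm)/d, so U_p = 1673.0 × 10/10.01 = 1670 m³/s.

U_p ≈ 1670 m³/s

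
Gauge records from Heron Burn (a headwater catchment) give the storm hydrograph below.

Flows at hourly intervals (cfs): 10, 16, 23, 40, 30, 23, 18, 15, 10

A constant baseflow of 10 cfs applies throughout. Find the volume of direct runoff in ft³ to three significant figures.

V ≈ 3.42 × 10^5 ft³

Direct-runoff ordinates (Q − Q_b): 0.0, 6.0, 13.0, 30.0, 20.0, 13.0, 8.0, 5.0, 0.0 cfs.
ΣQ_DR = 95.00 cfs.
With Δt = 1 h = 3600 s, V = ΣQ_DR · Δt = 95.00 × 3600 = 3.42 × 10^5 ft³.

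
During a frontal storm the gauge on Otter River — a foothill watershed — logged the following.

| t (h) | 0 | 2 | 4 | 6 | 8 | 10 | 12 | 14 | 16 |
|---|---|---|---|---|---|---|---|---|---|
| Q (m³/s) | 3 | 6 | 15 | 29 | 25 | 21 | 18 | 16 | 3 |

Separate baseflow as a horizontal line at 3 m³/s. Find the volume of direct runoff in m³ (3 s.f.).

V ≈ 7.85 × 10^5 m³

Direct-runoff ordinates (Q − Q_b): 0.0, 3.0, 12.0, 26.0, 22.0, 18.0, 15.0, 13.0, 0.0 m³/s.
ΣQ_DR = 109.0 m³/s.
With Δt = 2 h = 7200 s, V = ΣQ_DR · Δt = 109.0 × 7200 = 7.85 × 10^5 m³.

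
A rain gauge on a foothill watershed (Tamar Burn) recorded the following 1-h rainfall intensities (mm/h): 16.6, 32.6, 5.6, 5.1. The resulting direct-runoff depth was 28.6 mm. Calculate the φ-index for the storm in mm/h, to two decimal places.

Only the 2 blocks with intensity above φ contribute runoff: 16.6, 32.6 mm/h.
Σ(I−φ)·Δt = d  ⇒  (16.6+32.6 − 2φ)·1 = 28.6
φ = (49.20 − 28.6/1) / 2 = 10.30 mm/h.

φ ≈ 10.30 mm/h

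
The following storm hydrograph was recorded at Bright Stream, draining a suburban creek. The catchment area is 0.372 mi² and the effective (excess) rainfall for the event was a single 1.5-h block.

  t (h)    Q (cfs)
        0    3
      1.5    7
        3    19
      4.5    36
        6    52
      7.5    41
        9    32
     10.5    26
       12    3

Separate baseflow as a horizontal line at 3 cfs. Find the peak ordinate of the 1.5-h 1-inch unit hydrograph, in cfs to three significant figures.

Direct runoff: 0.0, 4.0, 16.0, 33.0, 49.0, 38.0, 29.0, 23.0, 0.0 cfs; ΣQ_DR = 192.0 cfs, peak = 49.0 cfs.
Runoff depth d = ΣQ_DR·Δt / A = 192.0 × 5400 / (0.372 mi²) = 1.200 in.
The 1-inch UH is the DRH scaled by (1 in)/d, so U_p = 49.0 × 1/1.200 = 40.8 cfs.

U_p ≈ 40.8 cfs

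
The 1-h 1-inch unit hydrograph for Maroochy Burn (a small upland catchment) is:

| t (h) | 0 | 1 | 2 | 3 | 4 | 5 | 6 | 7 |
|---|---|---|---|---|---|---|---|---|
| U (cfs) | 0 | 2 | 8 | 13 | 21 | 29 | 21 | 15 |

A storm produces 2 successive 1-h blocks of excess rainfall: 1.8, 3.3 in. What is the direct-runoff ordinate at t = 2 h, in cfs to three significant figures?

Q ≈ 21.0 cfs

By discrete convolution, Q_j = Σ (P_i / 1 in) · U_{j−i}.
At t = 2 h (j=2): Q = (1.8/1)·8 + (3.3/1)·2 = 21.0 cfs.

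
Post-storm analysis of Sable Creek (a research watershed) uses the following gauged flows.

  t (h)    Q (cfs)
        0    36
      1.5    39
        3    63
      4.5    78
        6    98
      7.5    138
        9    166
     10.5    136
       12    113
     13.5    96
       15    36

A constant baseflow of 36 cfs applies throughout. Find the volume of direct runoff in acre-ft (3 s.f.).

Direct-runoff ordinates (Q − Q_b): 0.0, 3.0, 27.0, 42.0, 62.0, 102.0, 130.0, 100.0, 77.0, 60.0, 0.0 cfs.
ΣQ_DR = 603.0 cfs.
With Δt = 1.5 h = 5400 s, V = ΣQ_DR · Δt = 603.0 × 5400 = 3.26 × 10^6 ft³ = 74.8 acre-ft.

V ≈ 74.8 acre-ft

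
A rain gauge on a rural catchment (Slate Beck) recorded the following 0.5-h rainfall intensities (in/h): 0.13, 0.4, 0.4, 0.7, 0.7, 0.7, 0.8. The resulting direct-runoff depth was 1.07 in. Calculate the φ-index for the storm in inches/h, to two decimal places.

Only the 6 blocks with intensity above φ contribute runoff: 0.4, 0.4, 0.7, 0.7, 0.7, 0.8 in/h.
Σ(I−φ)·Δt = d  ⇒  (0.4+0.4+0.7+0.7+0.7+0.8 − 6φ)·0.5 = 1.07
φ = (3.700 − 1.07/0.5) / 6 = 0.26 in/h.

φ ≈ 0.26 in/h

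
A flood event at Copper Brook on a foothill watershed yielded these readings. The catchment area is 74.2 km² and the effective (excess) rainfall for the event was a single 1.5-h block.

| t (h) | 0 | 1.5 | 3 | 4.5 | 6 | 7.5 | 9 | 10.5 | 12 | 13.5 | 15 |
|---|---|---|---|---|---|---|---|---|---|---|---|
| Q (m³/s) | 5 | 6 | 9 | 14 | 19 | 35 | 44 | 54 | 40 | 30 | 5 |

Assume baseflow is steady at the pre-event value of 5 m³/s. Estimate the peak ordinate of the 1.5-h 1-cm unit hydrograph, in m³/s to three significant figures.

Direct runoff: 0.0, 1.0, 4.0, 9.0, 14.0, 30.0, 39.0, 49.0, 35.0, 25.0, 0.0 m³/s; ΣQ_DR = 206.0 m³/s, peak = 49.0 m³/s.
Runoff depth d = ΣQ_DR·Δt / A = 206.0 × 5400 / (74.2 km²) = 14.99 mm.
The 1-cm UH is the DRH scaled by (10 mm)/d, so U_p = 49.0 × 10/14.99 = 32.7 m³/s.

U_p ≈ 32.7 m³/s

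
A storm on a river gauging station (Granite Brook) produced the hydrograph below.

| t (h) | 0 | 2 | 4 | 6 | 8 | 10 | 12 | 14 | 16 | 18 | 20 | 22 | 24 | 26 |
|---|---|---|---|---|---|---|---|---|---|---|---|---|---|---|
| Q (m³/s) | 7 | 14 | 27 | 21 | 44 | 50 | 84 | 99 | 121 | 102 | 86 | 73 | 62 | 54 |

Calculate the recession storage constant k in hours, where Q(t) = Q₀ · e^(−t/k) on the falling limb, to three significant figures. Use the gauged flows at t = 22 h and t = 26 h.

k ≈ 13.3 h

On the falling limb, Q drops from 73 to 54 m³/s between t = 22 h and t = 26 h (Δt = 4 h).
k = −Δt / ln(Q₂/Q₁) = −4 / ln(54/73) = 13.3 h.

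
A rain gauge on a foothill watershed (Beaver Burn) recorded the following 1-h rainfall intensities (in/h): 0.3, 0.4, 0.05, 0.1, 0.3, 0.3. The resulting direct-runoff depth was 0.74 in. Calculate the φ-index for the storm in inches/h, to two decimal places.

Only the 4 blocks with intensity above φ contribute runoff: 0.3, 0.4, 0.3, 0.3 in/h.
Σ(I−φ)·Δt = d  ⇒  (0.3+0.4+0.3+0.3 − 4φ)·1 = 0.74
φ = (1.300 − 0.74/1) / 4 = 0.14 in/h.

φ ≈ 0.14 in/h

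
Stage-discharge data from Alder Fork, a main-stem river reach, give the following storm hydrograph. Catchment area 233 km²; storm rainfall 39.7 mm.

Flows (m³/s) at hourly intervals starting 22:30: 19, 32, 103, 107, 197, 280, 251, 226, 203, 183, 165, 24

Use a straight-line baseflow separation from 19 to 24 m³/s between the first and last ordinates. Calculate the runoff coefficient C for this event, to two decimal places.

C ≈ 0.60

ΣQ_DR = 1532 m³/s; V = ΣQ_DR·Δt = 5.515 × 10^6 m³.
Runoff depth d = V / A = 23.67 mm.
C = d / P = 23.67 / 39.7 = 0.60.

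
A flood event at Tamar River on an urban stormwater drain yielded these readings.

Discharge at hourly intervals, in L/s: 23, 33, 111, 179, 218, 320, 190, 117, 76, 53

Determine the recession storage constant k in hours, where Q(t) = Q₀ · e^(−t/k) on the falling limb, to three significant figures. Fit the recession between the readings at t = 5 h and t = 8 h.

On the falling limb, Q drops from 320 to 76 L/s between t = 5 h and t = 8 h (Δt = 3 h).
k = −Δt / ln(Q₂/Q₁) = −3 / ln(76/320) = 2.09 h.

k ≈ 2.09 h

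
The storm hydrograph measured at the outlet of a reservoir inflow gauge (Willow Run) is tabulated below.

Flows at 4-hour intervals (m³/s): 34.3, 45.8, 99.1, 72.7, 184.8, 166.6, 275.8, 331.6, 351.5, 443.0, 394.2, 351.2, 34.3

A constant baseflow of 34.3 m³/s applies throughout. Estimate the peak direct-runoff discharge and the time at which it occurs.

Subtracting baseflow gives direct-runoff ordinates: 0.0, 11.5, 64.8, 38.4, 150.5, 132.3, 241.5, 297.3, 317.2, 408.7, 359.9, 316.9, 0.0 m³/s.
The maximum is 408.7 m³/s, occurring at the reading for t = 36 h.

Q_p = 408.7 m³/s at t = 36 h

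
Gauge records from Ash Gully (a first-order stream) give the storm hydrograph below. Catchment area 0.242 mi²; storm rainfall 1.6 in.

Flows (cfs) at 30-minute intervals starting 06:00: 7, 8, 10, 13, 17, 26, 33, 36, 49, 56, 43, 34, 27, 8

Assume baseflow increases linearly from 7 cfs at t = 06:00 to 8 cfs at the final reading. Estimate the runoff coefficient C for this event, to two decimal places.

C ≈ 0.52

ΣQ_DR = 262.0 cfs; V = ΣQ_DR·Δt = 4.716 × 10^5 ft³.
Runoff depth d = V / A = 0.8388 in.
C = d / P = 0.8388 / 1.6 = 0.52.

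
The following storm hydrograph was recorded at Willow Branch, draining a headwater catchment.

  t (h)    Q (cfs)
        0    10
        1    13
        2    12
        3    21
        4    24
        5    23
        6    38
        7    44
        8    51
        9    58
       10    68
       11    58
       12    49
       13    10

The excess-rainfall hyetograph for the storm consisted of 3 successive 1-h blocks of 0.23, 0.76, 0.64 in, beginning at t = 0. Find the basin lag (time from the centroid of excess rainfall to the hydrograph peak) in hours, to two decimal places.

t_L ≈ 8.25 h

Centroid of excess rainfall: t_c = Σ P_i·t̄_i / ΣP_i = 1.7515 h (block centres at 0.5, 1.5, 2.5 h).
Hydrograph peak occurs at t = 10 h, so basin lag t_L = 10 − 1.7515 = 8.25 h.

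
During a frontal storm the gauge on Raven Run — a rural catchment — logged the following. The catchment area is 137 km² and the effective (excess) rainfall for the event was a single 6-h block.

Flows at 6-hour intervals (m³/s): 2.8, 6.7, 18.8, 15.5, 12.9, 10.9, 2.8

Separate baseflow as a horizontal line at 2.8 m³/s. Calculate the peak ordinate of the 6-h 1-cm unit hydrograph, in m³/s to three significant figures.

U_p ≈ 20.0 m³/s

Direct runoff: 0.0, 3.9, 16.0, 12.7, 10.1, 8.1, 0.0 m³/s; ΣQ_DR = 50.80 m³/s, peak = 16.0 m³/s.
Runoff depth d = ΣQ_DR·Δt / A = 50.80 × 21600 / (137 km²) = 8.009 mm.
The 1-cm UH is the DRH scaled by (10 mm)/d, so U_p = 16.0 × 10/8.009 = 20.0 m³/s.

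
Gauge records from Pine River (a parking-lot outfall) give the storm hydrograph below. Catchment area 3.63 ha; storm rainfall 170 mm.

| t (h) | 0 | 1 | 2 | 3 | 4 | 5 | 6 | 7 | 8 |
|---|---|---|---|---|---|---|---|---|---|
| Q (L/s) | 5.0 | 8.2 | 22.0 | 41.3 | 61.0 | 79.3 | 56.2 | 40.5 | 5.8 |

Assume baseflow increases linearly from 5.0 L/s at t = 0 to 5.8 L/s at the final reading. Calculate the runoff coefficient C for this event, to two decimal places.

C ≈ 0.16

ΣQ_DR = 270.7 L/s; V = ΣQ_DR·Δt = 9.745 × 10^5 L.
Runoff depth d = V / A = 26.85 mm.
C = d / P = 26.85 / 170 = 0.16.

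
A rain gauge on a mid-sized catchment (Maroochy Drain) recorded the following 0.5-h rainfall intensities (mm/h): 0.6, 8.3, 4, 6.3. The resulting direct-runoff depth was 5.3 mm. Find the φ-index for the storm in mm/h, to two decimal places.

φ ≈ 2.67 mm/h

Only the 3 blocks with intensity above φ contribute runoff: 8.3, 4, 6.3 mm/h.
Σ(I−φ)·Δt = d  ⇒  (8.3+4+6.3 − 3φ)·0.5 = 5.3
φ = (18.60 − 5.3/0.5) / 3 = 2.67 mm/h.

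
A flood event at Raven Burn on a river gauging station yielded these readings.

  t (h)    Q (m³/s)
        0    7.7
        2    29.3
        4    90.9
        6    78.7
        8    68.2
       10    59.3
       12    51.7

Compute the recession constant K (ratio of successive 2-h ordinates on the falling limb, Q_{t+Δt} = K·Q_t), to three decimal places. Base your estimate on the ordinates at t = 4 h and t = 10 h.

Using the recession-limb readings at t = 4 h and t = 10 h: Q falls from 90.9 to 59.3 m³/s over 3 intervals.
K = (Q₂/Q₁)^(1/3) = (59.3/90.9)^(1/3) = 0.867.

K ≈ 0.867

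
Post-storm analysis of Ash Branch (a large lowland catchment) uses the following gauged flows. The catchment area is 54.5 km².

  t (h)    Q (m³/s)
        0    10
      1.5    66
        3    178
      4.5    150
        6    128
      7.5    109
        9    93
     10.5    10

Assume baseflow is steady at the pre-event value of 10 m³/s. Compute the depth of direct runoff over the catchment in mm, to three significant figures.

Direct runoff: 0.0, 56.0, 168.0, 140.0, 118.0, 99.0, 83.0, 0.0 m³/s; ΣQ_DR = 664.0 m³/s.
V = ΣQ_DR · Δt = 664.0 × 5400 s = 3.586 × 10^6 m³.
Over A = 54.5 km², depth = V / A = 65.8 mm.

d ≈ 65.8 mm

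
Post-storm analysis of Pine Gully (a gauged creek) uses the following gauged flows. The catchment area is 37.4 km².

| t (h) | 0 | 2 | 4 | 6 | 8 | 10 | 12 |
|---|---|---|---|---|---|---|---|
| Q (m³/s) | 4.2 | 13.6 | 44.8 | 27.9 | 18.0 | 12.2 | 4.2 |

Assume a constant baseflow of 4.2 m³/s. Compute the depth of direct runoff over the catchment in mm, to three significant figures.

Direct runoff: 0.0, 9.4, 40.6, 23.7, 13.8, 8.0, 0.0 m³/s; ΣQ_DR = 95.50 m³/s.
V = ΣQ_DR · Δt = 95.50 × 7200 s = 6.876 × 10^5 m³.
Over A = 37.4 km², depth = V / A = 18.4 mm.

d ≈ 18.4 mm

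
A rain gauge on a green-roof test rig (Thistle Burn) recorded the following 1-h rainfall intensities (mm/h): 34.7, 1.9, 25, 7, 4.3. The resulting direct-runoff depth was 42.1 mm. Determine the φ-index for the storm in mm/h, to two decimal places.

Only the 2 blocks with intensity above φ contribute runoff: 34.7, 25 mm/h.
Σ(I−φ)·Δt = d  ⇒  (34.7+25 − 2φ)·1 = 42.1
φ = (59.70 − 42.1/1) / 2 = 8.80 mm/h.

φ ≈ 8.80 mm/h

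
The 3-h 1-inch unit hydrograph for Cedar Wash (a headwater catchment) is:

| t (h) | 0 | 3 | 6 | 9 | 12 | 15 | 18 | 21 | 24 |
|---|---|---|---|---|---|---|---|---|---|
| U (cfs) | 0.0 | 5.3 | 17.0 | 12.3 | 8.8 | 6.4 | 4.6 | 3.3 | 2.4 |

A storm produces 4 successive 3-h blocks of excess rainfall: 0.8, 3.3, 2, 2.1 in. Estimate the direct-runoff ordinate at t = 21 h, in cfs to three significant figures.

Q ≈ 49.1 cfs

By discrete convolution, Q_j = Σ (P_i / 1 in) · U_{j−i}.
At t = 21 h (j=7): Q = (0.8/1)·3.3 + (3.3/1)·4.6 + (2/1)·6.4 + (2.1/1)·8.8 = 49.1 cfs.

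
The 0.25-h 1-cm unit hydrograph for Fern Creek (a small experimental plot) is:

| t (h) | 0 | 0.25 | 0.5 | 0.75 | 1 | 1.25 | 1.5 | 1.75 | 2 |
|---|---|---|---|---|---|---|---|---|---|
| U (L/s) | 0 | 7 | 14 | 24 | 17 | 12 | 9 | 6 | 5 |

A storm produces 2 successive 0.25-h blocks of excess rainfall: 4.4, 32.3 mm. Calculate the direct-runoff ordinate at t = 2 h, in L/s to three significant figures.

By discrete convolution, Q_j = Σ (P_i / 10 mm) · U_{j−i}.
At t = 2 h (j=8): Q = (4.4/10)·5 + (32.3/10)·6 = 21.6 L/s.

Q ≈ 21.6 L/s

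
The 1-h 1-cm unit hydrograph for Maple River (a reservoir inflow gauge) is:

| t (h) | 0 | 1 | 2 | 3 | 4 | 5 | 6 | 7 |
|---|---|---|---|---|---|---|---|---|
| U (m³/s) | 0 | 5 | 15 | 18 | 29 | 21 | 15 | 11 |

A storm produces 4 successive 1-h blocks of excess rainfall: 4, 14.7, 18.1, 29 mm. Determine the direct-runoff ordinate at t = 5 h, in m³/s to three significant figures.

By discrete convolution, Q_j = Σ (P_i / 10 mm) · U_{j−i}.
At t = 5 h (j=5): Q = (4/10)·21 + (14.7/10)·29 + (18.1/10)·18 + (29/10)·15 = 127 m³/s.

Q ≈ 127 m³/s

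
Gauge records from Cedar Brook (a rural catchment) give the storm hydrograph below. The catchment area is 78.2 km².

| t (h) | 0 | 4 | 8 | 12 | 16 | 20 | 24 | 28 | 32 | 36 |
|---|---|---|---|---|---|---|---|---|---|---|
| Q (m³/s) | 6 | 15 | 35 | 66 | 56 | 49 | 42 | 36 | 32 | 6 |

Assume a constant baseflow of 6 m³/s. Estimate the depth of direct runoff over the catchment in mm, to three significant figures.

Direct runoff: 0.0, 9.0, 29.0, 60.0, 50.0, 43.0, 36.0, 30.0, 26.0, 0.0 m³/s; ΣQ_DR = 283.0 m³/s.
V = ΣQ_DR · Δt = 283.0 × 14400 s = 4.075 × 10^6 m³.
Over A = 78.2 km², depth = V / A = 52.1 mm.

d ≈ 52.1 mm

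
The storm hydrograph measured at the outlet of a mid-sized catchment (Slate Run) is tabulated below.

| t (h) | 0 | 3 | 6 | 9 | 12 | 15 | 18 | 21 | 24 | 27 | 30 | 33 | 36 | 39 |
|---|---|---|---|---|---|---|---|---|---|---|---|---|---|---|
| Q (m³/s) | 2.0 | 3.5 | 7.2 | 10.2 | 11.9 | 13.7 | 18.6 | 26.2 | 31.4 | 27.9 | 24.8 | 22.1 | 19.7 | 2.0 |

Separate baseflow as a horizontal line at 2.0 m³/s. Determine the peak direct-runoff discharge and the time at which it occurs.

Subtracting baseflow gives direct-runoff ordinates: 0.0, 1.5, 5.2, 8.2, 9.9, 11.7, 16.6, 24.2, 29.4, 25.9, 22.8, 20.1, 17.7, 0.0 m³/s.
The maximum is 29.4 m³/s, occurring at the reading for t = 24 h.

Q_p = 29.4 m³/s at t = 24 h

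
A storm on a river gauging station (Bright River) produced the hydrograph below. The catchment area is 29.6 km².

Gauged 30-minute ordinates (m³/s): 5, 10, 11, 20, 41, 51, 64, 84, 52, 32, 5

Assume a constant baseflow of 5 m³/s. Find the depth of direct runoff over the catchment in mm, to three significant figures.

d ≈ 19.5 mm

Direct runoff: 0.0, 5.0, 6.0, 15.0, 36.0, 46.0, 59.0, 79.0, 47.0, 27.0, 0.0 m³/s; ΣQ_DR = 320.0 m³/s.
V = ΣQ_DR · Δt = 320.0 × 1800 s = 5.760 × 10^5 m³.
Over A = 29.6 km², depth = V / A = 19.5 mm.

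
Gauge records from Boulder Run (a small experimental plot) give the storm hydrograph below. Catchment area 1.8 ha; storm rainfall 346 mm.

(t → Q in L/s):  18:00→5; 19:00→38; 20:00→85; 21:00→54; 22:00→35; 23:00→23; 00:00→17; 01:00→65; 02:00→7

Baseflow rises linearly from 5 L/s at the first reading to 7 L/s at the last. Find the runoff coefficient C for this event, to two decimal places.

C ≈ 0.16

ΣQ_DR = 275.0 L/s; V = ΣQ_DR·Δt = 9.900 × 10^5 L.
Runoff depth d = V / A = 55.00 mm.
C = d / P = 55.00 / 346 = 0.16.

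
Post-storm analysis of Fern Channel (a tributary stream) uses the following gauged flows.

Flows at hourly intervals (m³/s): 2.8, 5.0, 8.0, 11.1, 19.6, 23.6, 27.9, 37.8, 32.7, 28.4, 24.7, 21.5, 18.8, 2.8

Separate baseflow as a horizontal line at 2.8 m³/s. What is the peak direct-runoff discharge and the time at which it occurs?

Q_p = 35.0 m³/s at t = 7 h

Subtracting baseflow gives direct-runoff ordinates: 0.0, 2.2, 5.2, 8.3, 16.8, 20.8, 25.1, 35.0, 29.9, 25.6, 21.9, 18.7, 16.0, 0.0 m³/s.
The maximum is 35.0 m³/s, occurring at the reading for t = 7 h.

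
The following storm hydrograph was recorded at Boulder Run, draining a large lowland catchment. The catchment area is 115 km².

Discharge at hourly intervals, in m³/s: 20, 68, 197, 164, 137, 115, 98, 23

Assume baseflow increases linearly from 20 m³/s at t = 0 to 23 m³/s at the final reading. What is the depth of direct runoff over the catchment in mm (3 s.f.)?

d ≈ 20.3 mm

Direct runoff: 0.00, 47.57, 176.14, 142.71, 115.29, 92.86, 75.43, 0.00 m³/s; ΣQ_DR = 650.0 m³/s.
V = ΣQ_DR · Δt = 650.0 × 3600 s = 2.340 × 10^6 m³.
Over A = 115 km², depth = V / A = 20.3 mm.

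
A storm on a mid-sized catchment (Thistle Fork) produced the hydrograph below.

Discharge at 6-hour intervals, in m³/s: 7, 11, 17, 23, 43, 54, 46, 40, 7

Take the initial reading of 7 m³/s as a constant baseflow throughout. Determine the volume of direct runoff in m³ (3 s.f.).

Direct-runoff ordinates (Q − Q_b): 0.0, 4.0, 10.0, 16.0, 36.0, 47.0, 39.0, 33.0, 0.0 m³/s.
ΣQ_DR = 185.0 m³/s.
With Δt = 6 h = 21600 s, V = ΣQ_DR · Δt = 185.0 × 21600 = 4.00 × 10^6 m³.

V ≈ 4.00 × 10^6 m³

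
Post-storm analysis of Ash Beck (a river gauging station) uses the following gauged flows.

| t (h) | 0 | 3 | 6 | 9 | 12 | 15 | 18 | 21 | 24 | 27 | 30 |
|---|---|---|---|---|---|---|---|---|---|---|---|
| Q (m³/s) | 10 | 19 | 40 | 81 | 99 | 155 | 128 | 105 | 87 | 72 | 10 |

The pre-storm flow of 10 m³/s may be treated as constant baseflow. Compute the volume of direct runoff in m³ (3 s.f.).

Direct-runoff ordinates (Q − Q_b): 0.0, 9.0, 30.0, 71.0, 89.0, 145.0, 118.0, 95.0, 77.0, 62.0, 0.0 m³/s.
ΣQ_DR = 696.0 m³/s.
With Δt = 3 h = 10800 s, V = ΣQ_DR · Δt = 696.0 × 10800 = 7.52 × 10^6 m³.

V ≈ 7.52 × 10^6 m³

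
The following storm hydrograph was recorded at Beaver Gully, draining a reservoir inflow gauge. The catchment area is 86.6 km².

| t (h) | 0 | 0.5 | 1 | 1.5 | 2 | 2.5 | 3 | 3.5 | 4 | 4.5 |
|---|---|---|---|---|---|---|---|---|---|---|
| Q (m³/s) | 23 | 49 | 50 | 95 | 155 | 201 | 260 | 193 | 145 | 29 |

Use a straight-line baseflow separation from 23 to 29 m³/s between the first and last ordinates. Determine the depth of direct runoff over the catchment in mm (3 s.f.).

Direct runoff: 0.00, 25.33, 25.67, 70.00, 129.33, 174.67, 233.00, 165.33, 116.67, 0.00 m³/s; ΣQ_DR = 940.0 m³/s.
V = ΣQ_DR · Δt = 940.0 × 1800 s = 1.692 × 10^6 m³.
Over A = 86.6 km², depth = V / A = 19.5 mm.

d ≈ 19.5 mm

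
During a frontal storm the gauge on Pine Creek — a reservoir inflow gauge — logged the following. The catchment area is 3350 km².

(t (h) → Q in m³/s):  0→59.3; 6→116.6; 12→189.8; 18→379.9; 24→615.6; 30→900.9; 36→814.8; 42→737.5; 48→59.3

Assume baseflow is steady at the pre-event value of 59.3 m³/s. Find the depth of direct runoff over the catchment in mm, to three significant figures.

Direct runoff: 0.0, 57.3, 130.5, 320.6, 556.3, 841.6, 755.5, 678.2, 0.0 m³/s; ΣQ_DR = 3340 m³/s.
V = ΣQ_DR · Δt = 3340 × 21600 s = 7.214 × 10^7 m³.
Over A = 3350 km², depth = V / A = 21.5 mm.

d ≈ 21.5 mm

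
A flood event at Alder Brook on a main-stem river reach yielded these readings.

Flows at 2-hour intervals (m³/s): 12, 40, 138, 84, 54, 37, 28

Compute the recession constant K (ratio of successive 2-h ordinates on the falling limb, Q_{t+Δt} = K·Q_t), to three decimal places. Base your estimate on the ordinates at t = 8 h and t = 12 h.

Using the recession-limb readings at t = 8 h and t = 12 h: Q falls from 54 to 28 m³/s over 2 intervals.
K = (Q₂/Q₁)^(1/2) = (28/54)^(1/2) = 0.720.

K ≈ 0.720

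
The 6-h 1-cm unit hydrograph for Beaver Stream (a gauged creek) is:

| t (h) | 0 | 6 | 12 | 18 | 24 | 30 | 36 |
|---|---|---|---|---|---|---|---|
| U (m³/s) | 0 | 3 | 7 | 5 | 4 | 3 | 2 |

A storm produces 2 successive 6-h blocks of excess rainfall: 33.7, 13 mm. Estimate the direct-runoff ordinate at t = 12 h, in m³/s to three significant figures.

By discrete convolution, Q_j = Σ (P_i / 10 mm) · U_{j−i}.
At t = 12 h (j=2): Q = (33.7/10)·7 + (13/10)·3 = 27.5 m³/s.

Q ≈ 27.5 m³/s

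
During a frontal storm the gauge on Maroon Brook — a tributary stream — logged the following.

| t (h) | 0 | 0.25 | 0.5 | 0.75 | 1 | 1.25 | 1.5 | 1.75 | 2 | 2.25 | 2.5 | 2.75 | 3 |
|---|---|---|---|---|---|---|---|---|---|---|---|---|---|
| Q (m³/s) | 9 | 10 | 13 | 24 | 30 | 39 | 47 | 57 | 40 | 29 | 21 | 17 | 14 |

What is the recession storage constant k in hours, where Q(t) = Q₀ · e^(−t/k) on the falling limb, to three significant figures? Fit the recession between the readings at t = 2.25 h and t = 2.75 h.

k ≈ 0.936 h

On the falling limb, Q drops from 29 to 17 m³/s between t = 2.25 h and t = 2.75 h (Δt = 0.5 h).
k = −Δt / ln(Q₂/Q₁) = −0.5 / ln(17/29) = 0.936 h.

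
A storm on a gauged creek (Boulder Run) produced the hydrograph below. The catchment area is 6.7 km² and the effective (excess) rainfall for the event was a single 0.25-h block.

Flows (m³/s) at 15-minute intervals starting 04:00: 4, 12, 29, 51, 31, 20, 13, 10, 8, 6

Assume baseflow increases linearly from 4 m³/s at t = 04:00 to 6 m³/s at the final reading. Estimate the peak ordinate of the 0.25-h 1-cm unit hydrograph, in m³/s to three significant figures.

U_p ≈ 25.7 m³/s

Direct runoff: 0.00, 7.78, 24.56, 46.33, 26.11, 14.89, 7.67, 4.44, 2.22, 0.00 m³/s; ΣQ_DR = 134.0 m³/s, peak = 46.33 m³/s.
Runoff depth d = ΣQ_DR·Δt / A = 134.0 × 900 / (6.7 km²) = 18.00 mm.
The 1-cm UH is the DRH scaled by (10 mm)/d, so U_p = 46.33 × 10/18.00 = 25.7 m³/s.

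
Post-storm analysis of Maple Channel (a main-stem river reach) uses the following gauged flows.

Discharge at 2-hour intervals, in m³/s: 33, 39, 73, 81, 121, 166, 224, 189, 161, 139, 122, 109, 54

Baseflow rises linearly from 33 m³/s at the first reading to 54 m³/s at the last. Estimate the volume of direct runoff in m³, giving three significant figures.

Direct-runoff ordinates (Q − Q_b): 0.00, 4.25, 36.50, 42.75, 81.00, 124.25, 180.50, 143.75, 114.00, 90.25, 71.50, 56.75, 0.00 m³/s.
ΣQ_DR = 945.5 m³/s.
With Δt = 2 h = 7200 s, V = ΣQ_DR · Δt = 945.5 × 7200 = 6.81 × 10^6 m³.

V ≈ 6.81 × 10^6 m³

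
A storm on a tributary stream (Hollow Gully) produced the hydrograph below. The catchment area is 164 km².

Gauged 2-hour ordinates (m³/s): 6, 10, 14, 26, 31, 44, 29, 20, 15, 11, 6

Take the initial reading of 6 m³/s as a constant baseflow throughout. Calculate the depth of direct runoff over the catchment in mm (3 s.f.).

Direct runoff: 0.0, 4.0, 8.0, 20.0, 25.0, 38.0, 23.0, 14.0, 9.0, 5.0, 0.0 m³/s; ΣQ_DR = 146.0 m³/s.
V = ΣQ_DR · Δt = 146.0 × 7200 s = 1.051 × 10^6 m³.
Over A = 164 km², depth = V / A = 6.41 mm.

d ≈ 6.41 mm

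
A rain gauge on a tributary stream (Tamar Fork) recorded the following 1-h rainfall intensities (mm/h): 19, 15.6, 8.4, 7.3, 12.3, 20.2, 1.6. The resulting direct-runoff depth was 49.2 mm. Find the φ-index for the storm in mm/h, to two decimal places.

φ ≈ 5.60 mm/h

Only the 6 blocks with intensity above φ contribute runoff: 19, 15.6, 8.4, 7.3, 12.3, 20.2 mm/h.
Σ(I−φ)·Δt = d  ⇒  (19+15.6+8.4+7.3+12.3+20.2 − 6φ)·1 = 49.2
φ = (82.80 − 49.2/1) / 6 = 5.60 mm/h.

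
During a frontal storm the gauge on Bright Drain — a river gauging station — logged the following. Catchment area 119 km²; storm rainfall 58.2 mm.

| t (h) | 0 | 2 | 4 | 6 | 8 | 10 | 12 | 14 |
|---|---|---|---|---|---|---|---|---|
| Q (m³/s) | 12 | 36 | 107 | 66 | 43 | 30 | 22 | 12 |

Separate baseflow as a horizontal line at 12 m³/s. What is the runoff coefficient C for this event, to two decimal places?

ΣQ_DR = 232.0 m³/s; V = ΣQ_DR·Δt = 1.670 × 10^6 m³.
Runoff depth d = V / A = 14.04 mm.
C = d / P = 14.04 / 58.2 = 0.24.

C ≈ 0.24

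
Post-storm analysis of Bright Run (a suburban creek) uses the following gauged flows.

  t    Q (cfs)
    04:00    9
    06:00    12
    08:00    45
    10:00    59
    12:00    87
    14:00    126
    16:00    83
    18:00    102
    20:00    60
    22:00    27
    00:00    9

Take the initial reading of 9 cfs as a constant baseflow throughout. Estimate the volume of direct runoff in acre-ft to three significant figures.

Direct-runoff ordinates (Q − Q_b): 0.0, 3.0, 36.0, 50.0, 78.0, 117.0, 74.0, 93.0, 51.0, 18.0, 0.0 cfs.
ΣQ_DR = 520.0 cfs.
With Δt = 2 h = 7200 s, V = ΣQ_DR · Δt = 520.0 × 7200 = 3.74 × 10^6 ft³ = 86.0 acre-ft.

V ≈ 86.0 acre-ft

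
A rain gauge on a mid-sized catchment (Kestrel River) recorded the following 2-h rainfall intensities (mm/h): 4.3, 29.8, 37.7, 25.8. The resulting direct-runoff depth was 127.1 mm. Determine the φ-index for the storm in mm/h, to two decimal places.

φ ≈ 9.92 mm/h

Only the 3 blocks with intensity above φ contribute runoff: 29.8, 37.7, 25.8 mm/h.
Σ(I−φ)·Δt = d  ⇒  (29.8+37.7+25.8 − 3φ)·2 = 127.1
φ = (93.30 − 127.1/2) / 3 = 9.92 mm/h.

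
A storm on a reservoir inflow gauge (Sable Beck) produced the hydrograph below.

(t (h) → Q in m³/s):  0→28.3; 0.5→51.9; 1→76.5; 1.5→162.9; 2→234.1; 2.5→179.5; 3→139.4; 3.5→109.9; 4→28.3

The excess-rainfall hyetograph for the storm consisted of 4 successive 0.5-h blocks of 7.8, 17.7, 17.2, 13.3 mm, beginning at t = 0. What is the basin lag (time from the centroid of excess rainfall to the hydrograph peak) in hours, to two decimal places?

t_L ≈ 0.93 h

Centroid of excess rainfall: t_c = Σ P_i·t̄_i / ΣP_i = 1.0714 h (block centres at 0.25, 0.75, 1.25, 1.75 h).
Hydrograph peak occurs at t = 2 h, so basin lag t_L = 2 − 1.0714 = 0.93 h.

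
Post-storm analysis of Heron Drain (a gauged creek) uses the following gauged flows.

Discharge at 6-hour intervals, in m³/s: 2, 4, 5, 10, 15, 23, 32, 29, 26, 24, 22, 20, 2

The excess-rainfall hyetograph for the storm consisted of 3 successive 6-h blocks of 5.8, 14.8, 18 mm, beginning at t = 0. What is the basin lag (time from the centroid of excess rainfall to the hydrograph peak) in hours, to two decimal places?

t_L ≈ 25.10 h

Centroid of excess rainfall: t_c = Σ P_i·t̄_i / ΣP_i = 10.8964 h (block centres at 3, 9, 15 h).
Hydrograph peak occurs at t = 36 h, so basin lag t_L = 36 − 10.8964 = 25.10 h.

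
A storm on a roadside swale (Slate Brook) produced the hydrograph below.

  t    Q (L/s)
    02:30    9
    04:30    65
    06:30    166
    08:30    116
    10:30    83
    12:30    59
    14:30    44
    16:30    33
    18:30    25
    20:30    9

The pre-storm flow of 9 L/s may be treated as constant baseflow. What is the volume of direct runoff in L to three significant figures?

V ≈ 3.74 × 10^6 L

Direct-runoff ordinates (Q − Q_b): 0.0, 56.0, 157.0, 107.0, 74.0, 50.0, 35.0, 24.0, 16.0, 0.0 L/s.
ΣQ_DR = 519.0 L/s.
With Δt = 2 h = 7200 s, V = ΣQ_DR · Δt = 519.0 × 7200 = 3.74 × 10^6 L.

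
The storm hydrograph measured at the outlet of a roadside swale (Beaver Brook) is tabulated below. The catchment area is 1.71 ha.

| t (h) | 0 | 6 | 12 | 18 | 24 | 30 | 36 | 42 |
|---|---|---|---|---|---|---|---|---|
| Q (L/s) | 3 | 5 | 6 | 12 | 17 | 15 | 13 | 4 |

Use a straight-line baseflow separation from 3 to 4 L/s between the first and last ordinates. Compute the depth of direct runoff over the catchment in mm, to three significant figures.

d ≈ 59.4 mm

Direct runoff: 0.00, 1.86, 2.71, 8.57, 13.43, 11.29, 9.14, 0.00 L/s; ΣQ_DR = 47.00 L/s.
V = ΣQ_DR · Δt = 47.00 × 21600 s = 1.015 × 10^6 L.
Over A = 1.71 ha, depth = V / A = 59.4 mm.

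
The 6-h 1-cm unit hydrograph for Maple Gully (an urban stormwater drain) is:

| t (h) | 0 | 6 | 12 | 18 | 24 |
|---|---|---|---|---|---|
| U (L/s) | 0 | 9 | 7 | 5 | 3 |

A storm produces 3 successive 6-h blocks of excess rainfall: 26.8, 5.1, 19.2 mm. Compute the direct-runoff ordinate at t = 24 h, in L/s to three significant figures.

By discrete convolution, Q_j = Σ (P_i / 10 mm) · U_{j−i}.
At t = 24 h (j=4): Q = (26.8/10)·3 + (5.1/10)·5 + (19.2/10)·7 = 24.0 L/s.

Q ≈ 24.0 L/s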